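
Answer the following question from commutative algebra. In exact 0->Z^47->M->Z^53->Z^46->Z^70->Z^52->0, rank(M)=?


Alt sum=0:
(-1)^0*47 + (-1)^1*? + (-1)^2*53 + (-1)^3*46 + (-1)^4*70 + (-1)^5*52=0
rank(M)=72


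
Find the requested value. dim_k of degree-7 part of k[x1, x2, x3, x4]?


C(d+n-1,n-1)=C(10,3)=120


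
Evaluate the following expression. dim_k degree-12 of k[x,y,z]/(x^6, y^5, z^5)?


Need i<6, j<5, k<5 with i+j+k=12.
For each i, j ranges over max(0,12-i-4)..min(4,12-i):
  i=0: j in [8,4] -> 0
  i=1: j in [7,4] -> 0
  i=2: j in [6,4] -> 0
  i=3: j in [5,4] -> 0
  i=4: j in [4,4] -> 1
  i=5: j in [3,4] -> 2
H(12) = 0+0+0+0+1+2 = 3


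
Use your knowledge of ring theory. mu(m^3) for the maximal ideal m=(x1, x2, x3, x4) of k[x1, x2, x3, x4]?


Graded Nakayama: mu(m^d) = dim_k (m^d/m^(d+1)) = #degree-3 monomials in 4 vars
C(n+d-1,d)=C(6,3)=20


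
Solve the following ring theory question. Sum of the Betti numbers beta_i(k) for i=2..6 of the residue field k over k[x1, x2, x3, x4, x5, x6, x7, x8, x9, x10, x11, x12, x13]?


Koszul resolution: beta_i(k)=C(n,i), n=13
C(13,2)=78, C(13,3)=286, C(13,4)=715, C(13,5)=1287, C(13,6)=1716
Sum=4082


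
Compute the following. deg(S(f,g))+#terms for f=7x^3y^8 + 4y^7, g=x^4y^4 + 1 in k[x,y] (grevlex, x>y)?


LT(f)=7x^3y^8, LT(g)=x^4y^4
lcm(LM)=x^4y^8
S(f,g) (scaled by 7 to clear denominators) = x*f - 7y^4*g = 4xy^7 - 7y^4
2 terms, deg 8.
8+2=10


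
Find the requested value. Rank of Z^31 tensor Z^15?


rank(M(x)N) = rank(M)*rank(N)
31*15 = 465


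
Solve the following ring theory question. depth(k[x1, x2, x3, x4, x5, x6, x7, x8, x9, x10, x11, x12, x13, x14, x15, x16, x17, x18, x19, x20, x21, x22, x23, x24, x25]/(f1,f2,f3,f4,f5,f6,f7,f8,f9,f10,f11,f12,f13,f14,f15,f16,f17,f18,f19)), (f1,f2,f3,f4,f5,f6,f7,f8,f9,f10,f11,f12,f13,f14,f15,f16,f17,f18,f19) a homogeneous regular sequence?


depth(R)=25
depth(R/I)=25-19=6


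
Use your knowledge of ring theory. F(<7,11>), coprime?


gcd(7,11)=1 => F=ab-a-b=7*11-7-11=77-18=59


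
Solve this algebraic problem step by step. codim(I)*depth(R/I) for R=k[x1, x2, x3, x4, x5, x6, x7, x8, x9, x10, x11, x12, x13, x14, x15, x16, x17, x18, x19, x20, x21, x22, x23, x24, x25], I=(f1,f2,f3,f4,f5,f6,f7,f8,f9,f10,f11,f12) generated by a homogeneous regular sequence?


codim=12, depth=dim(R/I)=25-12=13
Product=12*13=156


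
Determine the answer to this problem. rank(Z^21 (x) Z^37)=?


rank(M(x)N) = rank(M)*rank(N)
21*37 = 777


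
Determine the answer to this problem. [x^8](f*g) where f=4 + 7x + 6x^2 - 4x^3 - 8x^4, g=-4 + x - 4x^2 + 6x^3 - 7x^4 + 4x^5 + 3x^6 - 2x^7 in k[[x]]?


[x^8] = sum a_i*b_j, i+j=8
  7*-2=-14
  6*3=18
  -4*4=-16
  -8*-7=56
Sum=44


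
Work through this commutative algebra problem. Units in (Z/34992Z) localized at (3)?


Local ring = Z/2187Z.
phi(2187) = 3^6*(3-1) = 1458


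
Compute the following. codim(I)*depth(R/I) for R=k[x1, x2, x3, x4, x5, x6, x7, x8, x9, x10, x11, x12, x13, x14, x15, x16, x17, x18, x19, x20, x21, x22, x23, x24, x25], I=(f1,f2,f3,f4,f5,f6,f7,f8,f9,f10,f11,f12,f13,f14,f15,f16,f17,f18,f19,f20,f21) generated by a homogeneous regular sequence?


codim=21, depth=dim(R/I)=25-21=4
Product=21*4=84


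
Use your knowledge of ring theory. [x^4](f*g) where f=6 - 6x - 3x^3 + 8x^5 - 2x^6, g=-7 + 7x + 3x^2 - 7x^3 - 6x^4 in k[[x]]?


[x^4] = sum a_i*b_j, i+j=4
  6*-6=-36
  -6*-7=42
  -3*7=-21
Sum=-15


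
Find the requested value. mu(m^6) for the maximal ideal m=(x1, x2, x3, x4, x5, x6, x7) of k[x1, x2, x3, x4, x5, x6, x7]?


Graded Nakayama: mu(m^d) = dim_k (m^d/m^(d+1)) = #degree-6 monomials in 7 vars
C(n+d-1,d)=C(12,6)=924


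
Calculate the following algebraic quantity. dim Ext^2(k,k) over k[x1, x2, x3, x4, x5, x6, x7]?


C(n,i)=C(7,2)=21


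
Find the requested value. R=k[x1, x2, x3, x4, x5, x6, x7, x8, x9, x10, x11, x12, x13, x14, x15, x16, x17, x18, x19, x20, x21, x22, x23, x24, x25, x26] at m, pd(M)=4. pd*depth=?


pd+depth=26
depth=26-4=22
pd*depth=4*22=88


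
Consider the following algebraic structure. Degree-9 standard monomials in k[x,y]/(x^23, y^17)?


k[x,y], I = (x^23, y^17), d = 9
Need i < 23 and d-i < 17.
Range: 0 <= i <= 9.
H(9) = 10


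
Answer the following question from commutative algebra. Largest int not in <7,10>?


gcd(7,10)=1 => F=ab-a-b=7*10-7-10=70-17=53


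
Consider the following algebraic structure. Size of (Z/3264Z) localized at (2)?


2-primary part: 3264=2^6*51
Size=2^6=64


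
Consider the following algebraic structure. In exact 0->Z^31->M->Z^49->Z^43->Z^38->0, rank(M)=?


Alt sum=0:
(-1)^0*31 + (-1)^1*? + (-1)^2*49 + (-1)^3*43 + (-1)^4*38=0
rank(M)=75


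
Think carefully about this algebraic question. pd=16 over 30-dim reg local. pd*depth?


pd+depth=30
depth=30-16=14
pd*depth=16*14=224


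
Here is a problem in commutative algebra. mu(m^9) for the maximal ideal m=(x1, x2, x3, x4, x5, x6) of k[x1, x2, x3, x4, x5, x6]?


Graded Nakayama: mu(m^d) = dim_k (m^d/m^(d+1)) = #degree-9 monomials in 6 vars
C(n+d-1,d)=C(14,9)=2002


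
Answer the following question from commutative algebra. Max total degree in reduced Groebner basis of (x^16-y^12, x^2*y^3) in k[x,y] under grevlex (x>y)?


LT(f1)=x^16, LT(f2)=x^2y^3, lcm=x^16y^3
S(f1,f2) = y^3*f1 - x^14*f2 = -y^15
Reduced GB = {f1, f2, y^15}; degrees 16, 5, 15
Max = 16


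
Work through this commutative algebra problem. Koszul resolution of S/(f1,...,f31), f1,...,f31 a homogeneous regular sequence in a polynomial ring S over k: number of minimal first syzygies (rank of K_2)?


Regular sequence => Koszul complex is the minimal free resolution.
Syz_1 minimally generated by Koszul relations f_i*e_j - f_j*e_i (i<j): mu(Syz_1) = beta_2 = C(m,2) = m(m-1)/2
m=31
31*30/2 = 465


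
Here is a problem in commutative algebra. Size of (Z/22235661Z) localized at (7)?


7-primary part: 22235661=7^7*27
Size=7^7=823543


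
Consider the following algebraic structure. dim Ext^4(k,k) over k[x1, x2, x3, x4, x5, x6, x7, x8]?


C(n,i)=C(8,4)=70


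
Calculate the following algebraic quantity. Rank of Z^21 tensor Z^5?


rank(M(x)N) = rank(M)*rank(N)
21*5 = 105


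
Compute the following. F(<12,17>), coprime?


gcd(12,17)=1 => F=ab-a-b=12*17-12-17=204-29=175


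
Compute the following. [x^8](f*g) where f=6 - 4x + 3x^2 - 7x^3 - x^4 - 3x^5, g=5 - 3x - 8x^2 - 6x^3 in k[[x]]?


[x^8] = sum a_i*b_j, i+j=8
  -3*-6=18
Sum=18


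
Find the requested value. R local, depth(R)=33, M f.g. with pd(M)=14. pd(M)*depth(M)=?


pd+depth=33
depth=33-14=19
pd*depth=14*19=266


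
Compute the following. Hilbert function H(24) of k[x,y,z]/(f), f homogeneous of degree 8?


C(26,2)-C(18,2)=325-153=172


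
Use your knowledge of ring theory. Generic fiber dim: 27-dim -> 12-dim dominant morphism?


dim(fiber)=dim(X)-dim(Y)=27-12=15


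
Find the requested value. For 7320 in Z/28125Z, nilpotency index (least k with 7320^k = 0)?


7320^k mod 28125:
k=1: 7320
k=2: 4275
k=3: 18000
k=4: 22500
k=5: 0
First zero at k = 5


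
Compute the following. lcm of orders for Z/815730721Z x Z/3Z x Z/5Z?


Exponent = lcm of the cyclic orders; pairwise coprime => product.
13^8*3^1*5^1=815730721*3*5=12235960815


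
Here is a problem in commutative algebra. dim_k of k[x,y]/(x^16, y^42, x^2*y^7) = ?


k[x,y]/I, I = (x^16, y^42, x^2*y^7)
Rect: 16x42=672. Corner: (16-2)x(42-7)=490.
dim = 672-490 = 182


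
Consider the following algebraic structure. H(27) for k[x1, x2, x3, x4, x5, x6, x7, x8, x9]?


C(d+n-1,n-1)=C(35,8)=23535820


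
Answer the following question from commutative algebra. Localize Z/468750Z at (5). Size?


5-primary part: 468750=5^7*6
Size=5^7=78125


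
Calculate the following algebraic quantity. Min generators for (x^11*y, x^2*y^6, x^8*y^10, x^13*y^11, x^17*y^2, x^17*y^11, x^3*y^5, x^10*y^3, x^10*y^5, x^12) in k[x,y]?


Remove redundant (divisible by others).
x^8*y^10 redundant.
x^10*y^5 redundant.
x^17*y^11 redundant.
x^13*y^11 redundant.
x^17*y^2 redundant.
Min: x^12, x^11*y, x^10*y^3, x^3*y^5, x^2*y^6
Count=5


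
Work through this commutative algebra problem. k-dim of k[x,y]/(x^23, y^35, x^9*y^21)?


k[x,y]/I, I = (x^23, y^35, x^9*y^21)
Rect: 23x35=805. Corner: (23-9)x(35-21)=196.
dim = 805-196 = 609


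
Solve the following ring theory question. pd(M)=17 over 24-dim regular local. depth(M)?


pd+depth=depth(R)=24
depth=24-17=7


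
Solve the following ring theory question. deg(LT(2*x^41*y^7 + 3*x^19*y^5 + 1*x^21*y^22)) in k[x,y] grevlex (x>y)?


LT: 2*x^41*y^7
deg_x=41, deg_y=7
Total=41+7=48


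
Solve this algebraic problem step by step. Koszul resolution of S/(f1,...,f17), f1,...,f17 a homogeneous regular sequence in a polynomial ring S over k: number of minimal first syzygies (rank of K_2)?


Regular sequence => Koszul complex is the minimal free resolution.
Syz_1 minimally generated by Koszul relations f_i*e_j - f_j*e_i (i<j): mu(Syz_1) = beta_2 = C(m,2) = m(m-1)/2
m=17
17*16/2 = 136


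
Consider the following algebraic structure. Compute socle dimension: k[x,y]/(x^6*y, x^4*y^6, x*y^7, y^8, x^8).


Socle = ann(m) = span of standard monomials u with x*u, y*u in I (staircase corners).
Minimal generators: x^8, x^6*y, x^4*y^6, x*y^7, y^8
Corners: y^7, x^3y^6, x^5y^5, x^7
Socle dim=4


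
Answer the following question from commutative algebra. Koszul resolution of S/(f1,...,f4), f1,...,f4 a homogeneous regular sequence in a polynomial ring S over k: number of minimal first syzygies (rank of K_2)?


Regular sequence => Koszul complex is the minimal free resolution.
Syz_1 minimally generated by Koszul relations f_i*e_j - f_j*e_i (i<j): mu(Syz_1) = beta_2 = C(m,2) = m(m-1)/2
m=4
4*3/2 = 6


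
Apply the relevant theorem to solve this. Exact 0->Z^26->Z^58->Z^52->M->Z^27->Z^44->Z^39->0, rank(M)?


Alt sum=0:
(-1)^0*26 + (-1)^1*58 + (-1)^2*52 + (-1)^3*? + (-1)^4*27 + (-1)^5*44 + (-1)^6*39=0
rank(M)=42


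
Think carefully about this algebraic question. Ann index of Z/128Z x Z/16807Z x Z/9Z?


Exponent = lcm of the cyclic orders; pairwise coprime => product.
2^7*7^5*3^2=128*16807*9=19361664


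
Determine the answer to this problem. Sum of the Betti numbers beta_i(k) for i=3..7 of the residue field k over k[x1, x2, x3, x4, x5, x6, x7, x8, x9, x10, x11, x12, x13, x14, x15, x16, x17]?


Koszul resolution: beta_i(k)=C(n,i), n=17
C(17,3)=680, C(17,4)=2380, C(17,5)=6188, C(17,6)=12376, C(17,7)=19448
Sum=41072


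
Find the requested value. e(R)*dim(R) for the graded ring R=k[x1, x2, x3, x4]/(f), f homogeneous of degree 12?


e(R)=deg(f)=12, dim(R)=4-1=3
e*dim=12*3=36


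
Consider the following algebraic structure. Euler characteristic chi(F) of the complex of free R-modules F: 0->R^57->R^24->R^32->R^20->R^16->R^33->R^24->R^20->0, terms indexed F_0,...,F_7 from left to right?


chi = sum (-1)^i * rank:
(-1)^0*57=57
(-1)^1*24=-24
(-1)^2*32=32
(-1)^3*20=-20
(-1)^4*16=16
(-1)^5*33=-33
(-1)^6*24=24
(-1)^7*20=-20
chi=32


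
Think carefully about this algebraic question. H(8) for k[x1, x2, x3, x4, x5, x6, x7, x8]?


C(d+n-1,n-1)=C(15,7)=6435


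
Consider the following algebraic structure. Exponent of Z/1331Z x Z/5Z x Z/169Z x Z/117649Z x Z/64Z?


Exponent = lcm of the cyclic orders; pairwise coprime => product.
11^3*5^1*13^2*7^6*2^6=1331*5*169*117649*64=8468431491520


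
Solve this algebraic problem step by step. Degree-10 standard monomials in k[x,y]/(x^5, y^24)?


k[x,y], I = (x^5, y^24), d = 10
Need i < 5 and d-i < 24.
Range: 0 <= i <= 4.
H(10) = 5


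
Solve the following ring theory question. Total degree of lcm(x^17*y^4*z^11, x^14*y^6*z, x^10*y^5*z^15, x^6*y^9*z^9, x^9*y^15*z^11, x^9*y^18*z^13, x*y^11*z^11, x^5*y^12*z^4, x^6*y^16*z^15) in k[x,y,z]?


lcm = componentwise max:
x: max(17,14,10,6,9,9,1,5,6)=17
y: max(4,6,5,9,15,18,11,12,16)=18
z: max(11,1,15,9,11,13,11,4,15)=15
Total=17+18+15=50


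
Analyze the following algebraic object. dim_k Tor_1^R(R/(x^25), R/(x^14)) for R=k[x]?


Tor_1(R/I,R/J)=(I cap J)/IJ=(x^25)/(x^39)
dim=39-25=min(25,14)=14


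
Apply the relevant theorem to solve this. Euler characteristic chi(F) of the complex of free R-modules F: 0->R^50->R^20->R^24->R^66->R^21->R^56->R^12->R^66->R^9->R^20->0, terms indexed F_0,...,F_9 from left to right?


chi = sum (-1)^i * rank:
(-1)^0*50=50
(-1)^1*20=-20
(-1)^2*24=24
(-1)^3*66=-66
(-1)^4*21=21
(-1)^5*56=-56
(-1)^6*12=12
(-1)^7*66=-66
(-1)^8*9=9
(-1)^9*20=-20
chi=-112


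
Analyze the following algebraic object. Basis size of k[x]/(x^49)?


Basis: 1,x,...,x^48
dim=49


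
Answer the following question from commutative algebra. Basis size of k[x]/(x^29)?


Basis: 1,x,...,x^28
dim=29


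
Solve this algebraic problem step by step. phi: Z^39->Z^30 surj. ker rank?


rank(ker) = 39-30 = 9


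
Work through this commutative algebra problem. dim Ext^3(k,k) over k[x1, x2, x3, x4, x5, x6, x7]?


C(n,i)=C(7,3)=35


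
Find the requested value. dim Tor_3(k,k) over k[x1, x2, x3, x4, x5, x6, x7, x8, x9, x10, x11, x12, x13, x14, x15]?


Koszul: C(n,i)=C(15,3)=455


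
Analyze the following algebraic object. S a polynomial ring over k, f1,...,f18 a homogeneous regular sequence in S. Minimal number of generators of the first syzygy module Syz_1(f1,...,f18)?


Regular sequence => Koszul complex is the minimal free resolution.
Syz_1 minimally generated by Koszul relations f_i*e_j - f_j*e_i (i<j): mu(Syz_1) = beta_2 = C(m,2) = m(m-1)/2
m=18
18*17/2 = 153


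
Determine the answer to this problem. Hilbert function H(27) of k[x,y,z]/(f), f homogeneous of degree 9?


C(29,2)-C(20,2)=406-190=216


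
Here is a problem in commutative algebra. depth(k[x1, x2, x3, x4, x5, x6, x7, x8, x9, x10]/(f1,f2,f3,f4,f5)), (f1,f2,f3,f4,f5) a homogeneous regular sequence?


depth(R)=10
depth(R/I)=10-5=5


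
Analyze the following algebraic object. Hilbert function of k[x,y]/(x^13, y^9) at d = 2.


k[x,y], I = (x^13, y^9), d = 2
Need i < 13 and d-i < 9.
Range: 0 <= i <= 2.
H(2) = 3


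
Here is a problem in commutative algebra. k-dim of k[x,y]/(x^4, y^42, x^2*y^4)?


k[x,y]/I, I = (x^4, y^42, x^2*y^4)
Rect: 4x42=168. Corner: (4-2)x(42-4)=76.
dim = 168-76 = 92


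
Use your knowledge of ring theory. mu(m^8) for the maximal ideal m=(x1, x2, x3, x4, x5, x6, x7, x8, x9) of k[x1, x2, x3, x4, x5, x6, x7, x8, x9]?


Graded Nakayama: mu(m^d) = dim_k (m^d/m^(d+1)) = #degree-8 monomials in 9 vars
C(n+d-1,d)=C(16,8)=12870


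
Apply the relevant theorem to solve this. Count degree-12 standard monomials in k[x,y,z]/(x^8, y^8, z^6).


Need i<8, j<8, k<6 with i+j+k=12.
For each i, j ranges over max(0,12-i-5)..min(7,12-i):
  i=0: j in [7,7] -> 1
  i=1: j in [6,7] -> 2
  i=2: j in [5,7] -> 3
  i=3: j in [4,7] -> 4
  i=4: j in [3,7] -> 5
  i=5: j in [2,7] -> 6
  i=6: j in [1,6] -> 6
  i=7: j in [0,5] -> 6
H(12) = 1+2+3+4+5+6+6+6 = 33


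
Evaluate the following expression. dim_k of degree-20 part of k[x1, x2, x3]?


C(d+n-1,n-1)=C(22,2)=231


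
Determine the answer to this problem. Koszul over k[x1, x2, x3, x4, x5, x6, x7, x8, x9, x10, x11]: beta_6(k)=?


C(n,i)=C(11,6)=462


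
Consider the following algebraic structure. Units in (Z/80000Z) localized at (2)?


Local ring = Z/128Z.
phi(128) = 2^6*(2-1) = 64


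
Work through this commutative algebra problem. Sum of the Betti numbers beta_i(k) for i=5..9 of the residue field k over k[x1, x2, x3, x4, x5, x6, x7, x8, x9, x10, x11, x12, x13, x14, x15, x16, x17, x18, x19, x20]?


Koszul resolution: beta_i(k)=C(n,i), n=20
C(20,5)=15504, C(20,6)=38760, C(20,7)=77520, C(20,8)=125970, C(20,9)=167960
Sum=425714


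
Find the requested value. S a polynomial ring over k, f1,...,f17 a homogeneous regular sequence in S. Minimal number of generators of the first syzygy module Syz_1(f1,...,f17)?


Regular sequence => Koszul complex is the minimal free resolution.
Syz_1 minimally generated by Koszul relations f_i*e_j - f_j*e_i (i<j): mu(Syz_1) = beta_2 = C(m,2) = m(m-1)/2
m=17
17*16/2 = 136


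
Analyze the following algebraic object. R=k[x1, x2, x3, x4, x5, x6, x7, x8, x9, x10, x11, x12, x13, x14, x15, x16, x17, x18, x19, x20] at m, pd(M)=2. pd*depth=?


pd+depth=20
depth=20-2=18
pd*depth=2*18=36


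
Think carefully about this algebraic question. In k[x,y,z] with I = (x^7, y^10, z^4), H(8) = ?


Need i<7, j<10, k<4 with i+j+k=8.
For each i, j ranges over max(0,8-i-3)..min(9,8-i):
  i=0: j in [5,8] -> 4
  i=1: j in [4,7] -> 4
  i=2: j in [3,6] -> 4
  i=3: j in [2,5] -> 4
  i=4: j in [1,4] -> 4
  i=5: j in [0,3] -> 4
  i=6: j in [0,2] -> 3
H(8) = 4+4+4+4+4+4+3 = 27


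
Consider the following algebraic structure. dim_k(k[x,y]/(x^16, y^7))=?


Basis: x^i*y^j, i<16, j<7
16*7=112


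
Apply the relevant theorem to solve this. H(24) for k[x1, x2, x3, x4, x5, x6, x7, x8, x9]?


C(d+n-1,n-1)=C(32,8)=10518300


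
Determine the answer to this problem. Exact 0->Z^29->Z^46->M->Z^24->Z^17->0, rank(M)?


Alt sum=0:
(-1)^0*29 + (-1)^1*46 + (-1)^2*? + (-1)^3*24 + (-1)^4*17=0
rank(M)=24


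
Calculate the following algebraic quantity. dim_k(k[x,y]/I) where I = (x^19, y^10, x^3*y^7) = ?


k[x,y]/I, I = (x^19, y^10, x^3*y^7)
Rect: 19x10=190. Corner: (19-3)x(10-7)=48.
dim = 190-48 = 142


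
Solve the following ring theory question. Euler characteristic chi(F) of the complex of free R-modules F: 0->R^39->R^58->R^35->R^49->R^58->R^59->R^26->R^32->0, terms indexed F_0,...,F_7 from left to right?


chi = sum (-1)^i * rank:
(-1)^0*39=39
(-1)^1*58=-58
(-1)^2*35=35
(-1)^3*49=-49
(-1)^4*58=58
(-1)^5*59=-59
(-1)^6*26=26
(-1)^7*32=-32
chi=-40


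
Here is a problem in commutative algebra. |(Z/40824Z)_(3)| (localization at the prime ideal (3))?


3-primary part: 40824=3^6*56
Size=3^6=729


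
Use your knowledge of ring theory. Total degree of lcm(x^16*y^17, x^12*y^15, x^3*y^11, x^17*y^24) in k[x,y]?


lcm = componentwise max:
x: max(16,12,3,17)=17
y: max(17,15,11,24)=24
Total=17+24=41


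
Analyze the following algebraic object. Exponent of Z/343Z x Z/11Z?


Exponent = lcm of the cyclic orders; pairwise coprime => product.
7^3*11^1=343*11=3773


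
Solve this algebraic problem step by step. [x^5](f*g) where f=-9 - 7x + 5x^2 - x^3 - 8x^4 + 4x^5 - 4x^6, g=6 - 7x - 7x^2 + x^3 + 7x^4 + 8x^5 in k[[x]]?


[x^5] = sum a_i*b_j, i+j=5
  -9*8=-72
  -7*7=-49
  5*1=5
  -1*-7=7
  -8*-7=56
  4*6=24
Sum=-29


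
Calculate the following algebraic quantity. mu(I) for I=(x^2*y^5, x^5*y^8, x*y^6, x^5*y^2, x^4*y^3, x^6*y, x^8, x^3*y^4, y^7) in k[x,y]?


Remove redundant (divisible by others).
x^5*y^8 redundant.
Min: x^8, x^6*y, x^5*y^2, x^4*y^3, x^3*y^4, x^2*y^5, x*y^6, y^7
Count=8


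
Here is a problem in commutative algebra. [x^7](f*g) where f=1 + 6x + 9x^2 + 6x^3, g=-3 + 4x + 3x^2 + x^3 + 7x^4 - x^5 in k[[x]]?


[x^7] = sum a_i*b_j, i+j=7
  9*-1=-9
  6*7=42
Sum=33


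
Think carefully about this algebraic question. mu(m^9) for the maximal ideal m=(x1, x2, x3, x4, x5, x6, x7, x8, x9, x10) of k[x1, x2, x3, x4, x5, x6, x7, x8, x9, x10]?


Graded Nakayama: mu(m^d) = dim_k (m^d/m^(d+1)) = #degree-9 monomials in 10 vars
C(n+d-1,d)=C(18,9)=48620


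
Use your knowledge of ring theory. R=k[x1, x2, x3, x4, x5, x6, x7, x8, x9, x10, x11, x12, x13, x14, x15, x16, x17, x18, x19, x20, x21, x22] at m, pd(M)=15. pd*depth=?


pd+depth=22
depth=22-15=7
pd*depth=15*7=105


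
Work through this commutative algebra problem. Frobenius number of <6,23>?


gcd(6,23)=1 => F=ab-a-b=6*23-6-23=138-29=109


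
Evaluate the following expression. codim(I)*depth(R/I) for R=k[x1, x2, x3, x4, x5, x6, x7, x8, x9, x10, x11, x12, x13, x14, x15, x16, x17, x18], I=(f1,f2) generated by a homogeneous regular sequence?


codim=2, depth=dim(R/I)=18-2=16
Product=2*16=32


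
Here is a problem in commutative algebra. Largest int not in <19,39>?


gcd(19,39)=1 => F=ab-a-b=19*39-19-39=741-58=683


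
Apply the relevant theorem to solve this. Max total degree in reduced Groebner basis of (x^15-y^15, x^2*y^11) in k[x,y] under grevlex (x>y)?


LT(f1)=x^15, LT(f2)=x^2y^11, lcm=x^15y^11
S(f1,f2) = y^11*f1 - x^13*f2 = -y^26
Reduced GB = {f1, f2, y^26}; degrees 15, 13, 26
Max = 26


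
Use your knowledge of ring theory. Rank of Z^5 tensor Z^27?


rank(M(x)N) = rank(M)*rank(N)
5*27 = 135


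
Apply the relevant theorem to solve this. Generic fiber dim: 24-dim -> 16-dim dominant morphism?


dim(fiber)=dim(X)-dim(Y)=24-16=8


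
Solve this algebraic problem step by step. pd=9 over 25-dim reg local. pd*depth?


pd+depth=25
depth=25-9=16
pd*depth=9*16=144


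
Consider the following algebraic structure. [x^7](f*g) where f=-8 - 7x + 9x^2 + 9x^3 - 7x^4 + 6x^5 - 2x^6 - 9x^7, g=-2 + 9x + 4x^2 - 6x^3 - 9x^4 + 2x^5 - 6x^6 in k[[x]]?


[x^7] = sum a_i*b_j, i+j=7
  -7*-6=42
  9*2=18
  9*-9=-81
  -7*-6=42
  6*4=24
  -2*9=-18
  -9*-2=18
Sum=45


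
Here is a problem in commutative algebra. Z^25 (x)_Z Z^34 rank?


rank(M(x)N) = rank(M)*rank(N)
25*34 = 850


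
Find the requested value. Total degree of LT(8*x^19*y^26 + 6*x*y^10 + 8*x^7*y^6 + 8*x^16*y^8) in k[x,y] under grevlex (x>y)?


LT: 8*x^19*y^26
deg_x=19, deg_y=26
Total=19+26=45


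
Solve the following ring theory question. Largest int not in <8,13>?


gcd(8,13)=1 => F=ab-a-b=8*13-8-13=104-21=83


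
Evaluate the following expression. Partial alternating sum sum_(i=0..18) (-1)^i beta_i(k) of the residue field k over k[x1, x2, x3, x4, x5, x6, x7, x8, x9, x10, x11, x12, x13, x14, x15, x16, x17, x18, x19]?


Koszul resolution: beta_i(k)=C(n,i), n=19
sum_(i=0..p) (-1)^i C(n,i) = (-1)^p C(n-1,p)
(-1)^18*C(18,18) = (-1)^18*1 = 1


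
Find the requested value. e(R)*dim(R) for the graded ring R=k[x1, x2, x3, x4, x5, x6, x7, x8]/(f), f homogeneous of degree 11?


e(R)=deg(f)=11, dim(R)=8-1=7
e*dim=11*7=77


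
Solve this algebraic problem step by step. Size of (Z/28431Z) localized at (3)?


3-primary part: 28431=3^7*13
Size=3^7=2187


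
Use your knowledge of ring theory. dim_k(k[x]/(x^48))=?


Basis: 1,x,...,x^47
dim=48


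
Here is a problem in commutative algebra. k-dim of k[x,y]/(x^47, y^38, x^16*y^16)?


k[x,y]/I, I = (x^47, y^38, x^16*y^16)
Rect: 47x38=1786. Corner: (47-16)x(38-16)=682.
dim = 1786-682 = 1104


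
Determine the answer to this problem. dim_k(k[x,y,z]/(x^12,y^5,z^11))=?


Basis: x^iy^jz^k, i<12,j<5,k<11
12*5*11=660


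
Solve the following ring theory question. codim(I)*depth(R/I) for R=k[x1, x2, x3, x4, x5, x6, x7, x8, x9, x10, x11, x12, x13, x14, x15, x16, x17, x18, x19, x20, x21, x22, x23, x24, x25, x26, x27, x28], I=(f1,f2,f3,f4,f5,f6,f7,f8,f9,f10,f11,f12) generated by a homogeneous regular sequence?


codim=12, depth=dim(R/I)=28-12=16
Product=12*16=192


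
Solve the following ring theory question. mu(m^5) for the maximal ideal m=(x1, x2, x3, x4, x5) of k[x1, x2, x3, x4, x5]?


Graded Nakayama: mu(m^d) = dim_k (m^d/m^(d+1)) = #degree-5 monomials in 5 vars
C(n+d-1,d)=C(9,5)=126


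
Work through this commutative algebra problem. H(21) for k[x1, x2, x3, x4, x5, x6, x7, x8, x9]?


C(d+n-1,n-1)=C(29,8)=4292145


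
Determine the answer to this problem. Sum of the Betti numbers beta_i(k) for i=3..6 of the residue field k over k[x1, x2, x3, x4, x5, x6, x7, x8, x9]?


Koszul resolution: beta_i(k)=C(n,i), n=9
C(9,3)=84, C(9,4)=126, C(9,5)=126, C(9,6)=84
Sum=420


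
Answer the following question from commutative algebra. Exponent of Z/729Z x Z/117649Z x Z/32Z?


Exponent = lcm of the cyclic orders; pairwise coprime => product.
3^6*7^6*2^5=729*117649*32=2744515872


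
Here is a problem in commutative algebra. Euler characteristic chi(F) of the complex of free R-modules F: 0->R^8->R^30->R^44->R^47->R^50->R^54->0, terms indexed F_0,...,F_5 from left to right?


chi = sum (-1)^i * rank:
(-1)^0*8=8
(-1)^1*30=-30
(-1)^2*44=44
(-1)^3*47=-47
(-1)^4*50=50
(-1)^5*54=-54
chi=-29


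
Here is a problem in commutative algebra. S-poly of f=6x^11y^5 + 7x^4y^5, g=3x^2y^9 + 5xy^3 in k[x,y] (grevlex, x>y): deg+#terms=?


LT(f)=6x^11y^5, LT(g)=3x^2y^9
lcm(LM)=x^11y^9
S(f,g) (scaled by 18 to clear denominators) = 3y^4*f - 6x^9*g = -30x^10y^3 + 21x^4y^9
2 terms, deg 13.
13+2=15


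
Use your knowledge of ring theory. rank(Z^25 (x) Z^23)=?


rank(M(x)N) = rank(M)*rank(N)
25*23 = 575


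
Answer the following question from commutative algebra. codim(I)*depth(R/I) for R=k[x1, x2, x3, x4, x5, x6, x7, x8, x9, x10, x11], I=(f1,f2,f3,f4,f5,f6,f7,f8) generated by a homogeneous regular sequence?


codim=8, depth=dim(R/I)=11-8=3
Product=8*3=24


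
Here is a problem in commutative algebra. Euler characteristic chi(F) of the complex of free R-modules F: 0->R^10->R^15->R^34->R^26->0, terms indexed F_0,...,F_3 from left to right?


chi = sum (-1)^i * rank:
(-1)^0*10=10
(-1)^1*15=-15
(-1)^2*34=34
(-1)^3*26=-26
chi=3


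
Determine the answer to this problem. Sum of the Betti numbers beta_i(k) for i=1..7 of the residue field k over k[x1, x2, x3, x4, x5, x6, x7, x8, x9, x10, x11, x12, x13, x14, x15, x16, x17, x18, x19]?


Koszul resolution: beta_i(k)=C(n,i), n=19
C(19,1)=19, C(19,2)=171, C(19,3)=969, C(19,4)=3876, C(19,5)=11628, C(19,6)=27132, C(19,7)=50388
Sum=94183


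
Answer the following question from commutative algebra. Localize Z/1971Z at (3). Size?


3-primary part: 1971=3^3*73
Size=3^3=27


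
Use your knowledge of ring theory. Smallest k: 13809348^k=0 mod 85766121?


13809348^k mod 85766121:
k=1: 13809348
k=2: 38189718
k=3: 85516074
k=4: 43758225
k=5: 61261515
k=6: 0
First zero at k = 6


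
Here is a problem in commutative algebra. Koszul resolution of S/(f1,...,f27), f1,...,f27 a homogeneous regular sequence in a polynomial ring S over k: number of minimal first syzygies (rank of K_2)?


Regular sequence => Koszul complex is the minimal free resolution.
Syz_1 minimally generated by Koszul relations f_i*e_j - f_j*e_i (i<j): mu(Syz_1) = beta_2 = C(m,2) = m(m-1)/2
m=27
27*26/2 = 351


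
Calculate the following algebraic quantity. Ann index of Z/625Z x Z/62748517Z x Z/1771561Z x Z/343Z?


Exponent = lcm of the cyclic orders; pairwise coprime => product.
5^4*13^7*11^6*7^3=625*62748517*1771561*343=23830530721929806875


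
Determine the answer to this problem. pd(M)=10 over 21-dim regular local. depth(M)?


pd+depth=depth(R)=21
depth=21-10=11


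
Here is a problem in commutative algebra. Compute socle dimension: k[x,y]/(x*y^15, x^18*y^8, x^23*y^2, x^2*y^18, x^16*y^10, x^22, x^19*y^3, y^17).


Socle = ann(m) = span of standard monomials u with x*u, y*u in I (staircase corners).
Redundant generators: x^23*y^2, x^2*y^18
Minimal generators: x^22, x^19*y^3, x^18*y^8, x^16*y^10, x*y^15, y^17
Corners: y^16, x^15y^14, x^17y^9, x^18y^7, x^21y^2
Socle dim=5


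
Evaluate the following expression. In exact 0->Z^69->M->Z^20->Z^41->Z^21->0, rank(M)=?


Alt sum=0:
(-1)^0*69 + (-1)^1*? + (-1)^2*20 + (-1)^3*41 + (-1)^4*21=0
rank(M)=69


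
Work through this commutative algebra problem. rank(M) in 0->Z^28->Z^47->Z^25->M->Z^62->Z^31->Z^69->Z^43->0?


Alt sum=0:
(-1)^0*28 + (-1)^1*47 + (-1)^2*25 + (-1)^3*? + (-1)^4*62 + (-1)^5*31 + (-1)^6*69 + (-1)^7*43=0
rank(M)=63


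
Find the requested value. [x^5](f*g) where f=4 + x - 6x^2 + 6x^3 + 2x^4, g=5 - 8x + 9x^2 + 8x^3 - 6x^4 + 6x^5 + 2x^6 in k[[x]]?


[x^5] = sum a_i*b_j, i+j=5
  4*6=24
  1*-6=-6
  -6*8=-48
  6*9=54
  2*-8=-16
Sum=8


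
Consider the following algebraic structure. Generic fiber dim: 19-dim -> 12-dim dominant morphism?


dim(fiber)=dim(X)-dim(Y)=19-12=7


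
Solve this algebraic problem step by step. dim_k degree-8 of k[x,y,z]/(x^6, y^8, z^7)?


Need i<6, j<8, k<7 with i+j+k=8.
For each i, j ranges over max(0,8-i-6)..min(7,8-i):
  i=0: j in [2,7] -> 6
  i=1: j in [1,7] -> 7
  i=2: j in [0,6] -> 7
  i=3: j in [0,5] -> 6
  i=4: j in [0,4] -> 5
  i=5: j in [0,3] -> 4
H(8) = 6+7+7+6+5+4 = 35


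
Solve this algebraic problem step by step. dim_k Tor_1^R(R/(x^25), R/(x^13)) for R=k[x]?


Tor_1(R/I,R/J)=(I cap J)/IJ=(x^25)/(x^38)
dim=38-25=min(25,13)=13


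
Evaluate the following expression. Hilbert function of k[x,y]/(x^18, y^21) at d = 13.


k[x,y], I = (x^18, y^21), d = 13
Need i < 18 and d-i < 21.
Range: 0 <= i <= 13.
H(13) = 14


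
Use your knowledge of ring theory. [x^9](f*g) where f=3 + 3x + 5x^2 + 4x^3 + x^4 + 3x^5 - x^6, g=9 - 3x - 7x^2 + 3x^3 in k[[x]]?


[x^9] = sum a_i*b_j, i+j=9
  -1*3=-3
Sum=-3


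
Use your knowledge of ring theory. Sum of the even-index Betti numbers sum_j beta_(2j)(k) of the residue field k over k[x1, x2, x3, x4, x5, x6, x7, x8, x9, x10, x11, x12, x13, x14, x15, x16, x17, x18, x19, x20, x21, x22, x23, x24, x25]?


Koszul resolution: beta_i(k)=C(n,i), n=25
sum_even C(25,i) = 2^(n-1) = 2^24 = 16777216


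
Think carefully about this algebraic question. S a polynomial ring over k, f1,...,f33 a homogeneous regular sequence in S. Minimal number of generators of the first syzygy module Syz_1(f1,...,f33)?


Regular sequence => Koszul complex is the minimal free resolution.
Syz_1 minimally generated by Koszul relations f_i*e_j - f_j*e_i (i<j): mu(Syz_1) = beta_2 = C(m,2) = m(m-1)/2
m=33
33*32/2 = 528


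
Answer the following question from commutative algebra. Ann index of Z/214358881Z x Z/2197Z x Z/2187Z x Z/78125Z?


Exponent = lcm of the cyclic orders; pairwise coprime => product.
11^8*13^3*3^7*5^7=214358881*2197*2187*78125=80465618080090546875


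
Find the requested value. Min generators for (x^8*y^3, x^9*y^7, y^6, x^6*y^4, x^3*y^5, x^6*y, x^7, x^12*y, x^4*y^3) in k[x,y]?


Remove redundant (divisible by others).
x^12*y redundant.
x^6*y^4 redundant.
x^9*y^7 redundant.
x^8*y^3 redundant.
Min: x^7, x^6*y, x^4*y^3, x^3*y^5, y^6
Count=5


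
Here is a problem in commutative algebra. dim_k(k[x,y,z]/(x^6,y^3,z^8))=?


Basis: x^iy^jz^k, i<6,j<3,k<8
6*3*8=144


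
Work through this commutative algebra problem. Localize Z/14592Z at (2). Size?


2-primary part: 14592=2^8*57
Size=2^8=256


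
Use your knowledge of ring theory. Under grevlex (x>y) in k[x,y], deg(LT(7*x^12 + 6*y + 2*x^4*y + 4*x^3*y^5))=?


LT: 7*x^12
deg_x=12, deg_y=0
Total=12+0=12


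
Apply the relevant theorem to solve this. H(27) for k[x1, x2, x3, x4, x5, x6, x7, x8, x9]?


C(d+n-1,n-1)=C(35,8)=23535820


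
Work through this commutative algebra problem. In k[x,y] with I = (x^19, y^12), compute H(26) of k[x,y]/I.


k[x,y], I = (x^19, y^12), d = 26
Need i < 19 and d-i < 12.
Range: 15 <= i <= 18.
H(26) = 4


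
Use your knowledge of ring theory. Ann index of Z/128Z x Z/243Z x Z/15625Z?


Exponent = lcm of the cyclic orders; pairwise coprime => product.
2^7*3^5*5^6=128*243*15625=486000000


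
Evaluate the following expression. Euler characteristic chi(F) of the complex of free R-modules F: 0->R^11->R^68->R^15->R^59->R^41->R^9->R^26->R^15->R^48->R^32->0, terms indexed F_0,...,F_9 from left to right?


chi = sum (-1)^i * rank:
(-1)^0*11=11
(-1)^1*68=-68
(-1)^2*15=15
(-1)^3*59=-59
(-1)^4*41=41
(-1)^5*9=-9
(-1)^6*26=26
(-1)^7*15=-15
(-1)^8*48=48
(-1)^9*32=-32
chi=-42


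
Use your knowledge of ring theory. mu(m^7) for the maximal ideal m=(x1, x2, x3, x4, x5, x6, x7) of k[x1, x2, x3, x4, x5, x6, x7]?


Graded Nakayama: mu(m^d) = dim_k (m^d/m^(d+1)) = #degree-7 monomials in 7 vars
C(n+d-1,d)=C(13,7)=1716


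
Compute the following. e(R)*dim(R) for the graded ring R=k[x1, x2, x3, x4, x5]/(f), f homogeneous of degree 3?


e(R)=deg(f)=3, dim(R)=5-1=4
e*dim=3*4=12


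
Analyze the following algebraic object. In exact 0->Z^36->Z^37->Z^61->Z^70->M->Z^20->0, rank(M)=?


Alt sum=0:
(-1)^0*36 + (-1)^1*37 + (-1)^2*61 + (-1)^3*70 + (-1)^4*? + (-1)^5*20=0
rank(M)=30


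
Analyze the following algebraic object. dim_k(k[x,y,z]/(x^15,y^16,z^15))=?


Basis: x^iy^jz^k, i<15,j<16,k<15
15*16*15=3600


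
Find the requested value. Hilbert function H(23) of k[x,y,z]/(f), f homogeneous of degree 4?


C(25,2)-C(21,2)=300-210=90


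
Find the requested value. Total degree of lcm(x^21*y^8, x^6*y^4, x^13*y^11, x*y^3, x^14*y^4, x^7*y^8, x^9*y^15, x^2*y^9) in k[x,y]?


lcm = componentwise max:
x: max(21,6,13,1,14,7,9,2)=21
y: max(8,4,11,3,4,8,15,9)=15
Total=21+15=36


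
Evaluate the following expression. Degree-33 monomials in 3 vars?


C(d+n-1,n-1)=C(35,2)=595


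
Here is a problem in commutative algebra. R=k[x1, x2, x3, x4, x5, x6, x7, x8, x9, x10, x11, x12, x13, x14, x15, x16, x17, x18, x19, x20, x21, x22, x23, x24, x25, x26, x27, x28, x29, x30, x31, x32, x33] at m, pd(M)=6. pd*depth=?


pd+depth=33
depth=33-6=27
pd*depth=6*27=162


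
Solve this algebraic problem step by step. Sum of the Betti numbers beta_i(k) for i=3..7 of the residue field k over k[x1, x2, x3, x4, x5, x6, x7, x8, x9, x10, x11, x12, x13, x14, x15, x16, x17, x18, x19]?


Koszul resolution: beta_i(k)=C(n,i), n=19
C(19,3)=969, C(19,4)=3876, C(19,5)=11628, C(19,6)=27132, C(19,7)=50388
Sum=93993


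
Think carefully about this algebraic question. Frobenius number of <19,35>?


gcd(19,35)=1 => F=ab-a-b=19*35-19-35=665-54=611


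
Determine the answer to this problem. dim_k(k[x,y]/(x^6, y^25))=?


Basis: x^i*y^j, i<6, j<25
6*25=150


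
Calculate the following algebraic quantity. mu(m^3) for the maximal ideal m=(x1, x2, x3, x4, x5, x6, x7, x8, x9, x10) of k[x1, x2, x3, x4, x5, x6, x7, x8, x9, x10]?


Graded Nakayama: mu(m^d) = dim_k (m^d/m^(d+1)) = #degree-3 monomials in 10 vars
C(n+d-1,d)=C(12,3)=220


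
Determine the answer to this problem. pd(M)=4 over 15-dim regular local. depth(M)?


pd+depth=depth(R)=15
depth=15-4=11


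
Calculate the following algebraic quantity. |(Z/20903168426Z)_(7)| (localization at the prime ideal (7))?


7-primary part: 20903168426=7^10*74
Size=7^10=282475249


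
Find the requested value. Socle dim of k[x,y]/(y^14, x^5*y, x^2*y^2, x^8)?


Socle = ann(m) = span of standard monomials u with x*u, y*u in I (staircase corners).
Minimal generators: x^8, x^5*y, x^2*y^2, y^14
Corners: xy^13, x^4y, x^7
Socle dim=3


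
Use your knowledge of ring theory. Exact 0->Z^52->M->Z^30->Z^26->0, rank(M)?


Alt sum=0:
(-1)^0*52 + (-1)^1*? + (-1)^2*30 + (-1)^3*26=0
rank(M)=56


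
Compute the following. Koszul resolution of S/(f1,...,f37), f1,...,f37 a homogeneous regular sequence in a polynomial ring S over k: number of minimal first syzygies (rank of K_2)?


Regular sequence => Koszul complex is the minimal free resolution.
Syz_1 minimally generated by Koszul relations f_i*e_j - f_j*e_i (i<j): mu(Syz_1) = beta_2 = C(m,2) = m(m-1)/2
m=37
37*36/2 = 666


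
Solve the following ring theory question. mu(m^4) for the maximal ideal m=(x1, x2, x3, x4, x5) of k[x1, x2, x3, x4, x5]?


Graded Nakayama: mu(m^d) = dim_k (m^d/m^(d+1)) = #degree-4 monomials in 5 vars
C(n+d-1,d)=C(8,4)=70


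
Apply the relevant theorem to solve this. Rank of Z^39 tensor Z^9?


rank(M(x)N) = rank(M)*rank(N)
39*9 = 351


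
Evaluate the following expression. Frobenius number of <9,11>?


gcd(9,11)=1 => F=ab-a-b=9*11-9-11=99-20=79


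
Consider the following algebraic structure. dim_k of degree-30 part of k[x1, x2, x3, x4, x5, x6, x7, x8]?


C(d+n-1,n-1)=C(37,7)=10295472


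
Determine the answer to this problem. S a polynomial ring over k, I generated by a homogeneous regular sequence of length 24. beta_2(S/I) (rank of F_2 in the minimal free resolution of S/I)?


Regular sequence => Koszul complex is the minimal free resolution.
Syz_1 minimally generated by Koszul relations f_i*e_j - f_j*e_i (i<j): mu(Syz_1) = beta_2 = C(m,2) = m(m-1)/2
m=24
24*23/2 = 276


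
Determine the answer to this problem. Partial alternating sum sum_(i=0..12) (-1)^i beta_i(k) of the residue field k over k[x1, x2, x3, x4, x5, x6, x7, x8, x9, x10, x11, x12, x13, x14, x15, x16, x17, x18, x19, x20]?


Koszul resolution: beta_i(k)=C(n,i), n=20
sum_(i=0..p) (-1)^i C(n,i) = (-1)^p C(n-1,p)
(-1)^12*C(19,12) = (-1)^12*50388 = 50388


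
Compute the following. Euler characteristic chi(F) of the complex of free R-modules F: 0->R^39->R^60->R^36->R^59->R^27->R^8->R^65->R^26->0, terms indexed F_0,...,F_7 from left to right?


chi = sum (-1)^i * rank:
(-1)^0*39=39
(-1)^1*60=-60
(-1)^2*36=36
(-1)^3*59=-59
(-1)^4*27=27
(-1)^5*8=-8
(-1)^6*65=65
(-1)^7*26=-26
chi=14


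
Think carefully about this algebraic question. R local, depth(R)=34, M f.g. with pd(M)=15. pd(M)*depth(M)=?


pd+depth=34
depth=34-15=19
pd*depth=15*19=285


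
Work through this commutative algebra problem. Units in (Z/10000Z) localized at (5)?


Local ring = Z/625Z.
phi(625) = 5^3*(5-1) = 500


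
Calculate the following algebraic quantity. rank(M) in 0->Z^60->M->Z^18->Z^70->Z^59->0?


Alt sum=0:
(-1)^0*60 + (-1)^1*? + (-1)^2*18 + (-1)^3*70 + (-1)^4*59=0
rank(M)=67


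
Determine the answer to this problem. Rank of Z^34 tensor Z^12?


rank(M(x)N) = rank(M)*rank(N)
34*12 = 408


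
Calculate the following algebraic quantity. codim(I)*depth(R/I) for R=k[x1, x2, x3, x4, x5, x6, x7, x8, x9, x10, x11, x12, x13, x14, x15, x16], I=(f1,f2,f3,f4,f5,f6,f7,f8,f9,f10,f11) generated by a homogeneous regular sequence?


codim=11, depth=dim(R/I)=16-11=5
Product=11*5=55


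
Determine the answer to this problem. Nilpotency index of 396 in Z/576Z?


396^k mod 576:
k=1: 396
k=2: 144
k=3: 0
First zero at k = 3


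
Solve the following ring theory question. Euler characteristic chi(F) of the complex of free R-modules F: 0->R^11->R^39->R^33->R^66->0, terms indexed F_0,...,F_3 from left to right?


chi = sum (-1)^i * rank:
(-1)^0*11=11
(-1)^1*39=-39
(-1)^2*33=33
(-1)^3*66=-66
chi=-61


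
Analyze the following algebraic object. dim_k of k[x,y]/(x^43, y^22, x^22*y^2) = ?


k[x,y]/I, I = (x^43, y^22, x^22*y^2)
Rect: 43x22=946. Corner: (43-22)x(22-2)=420.
dim = 946-420 = 526


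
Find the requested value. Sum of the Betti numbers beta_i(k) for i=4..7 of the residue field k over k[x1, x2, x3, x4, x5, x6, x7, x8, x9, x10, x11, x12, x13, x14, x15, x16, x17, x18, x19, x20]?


Koszul resolution: beta_i(k)=C(n,i), n=20
C(20,4)=4845, C(20,5)=15504, C(20,6)=38760, C(20,7)=77520
Sum=136629


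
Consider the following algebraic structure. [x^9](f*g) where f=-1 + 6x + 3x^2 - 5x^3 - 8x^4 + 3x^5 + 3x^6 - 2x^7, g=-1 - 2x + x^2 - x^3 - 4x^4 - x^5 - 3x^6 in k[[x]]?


[x^9] = sum a_i*b_j, i+j=9
  -5*-3=15
  -8*-1=8
  3*-4=-12
  3*-1=-3
  -2*1=-2
Sum=6


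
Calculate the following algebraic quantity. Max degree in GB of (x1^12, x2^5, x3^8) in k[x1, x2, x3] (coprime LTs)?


Pure powers, coprime LTs => already GB.
Degrees: 12, 5, 8
Max=12


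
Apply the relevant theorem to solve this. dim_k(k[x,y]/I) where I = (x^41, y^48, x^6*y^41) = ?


k[x,y]/I, I = (x^41, y^48, x^6*y^41)
Rect: 41x48=1968. Corner: (41-6)x(48-41)=245.
dim = 1968-245 = 1723


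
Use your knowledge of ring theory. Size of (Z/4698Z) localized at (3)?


3-primary part: 4698=3^4*58
Size=3^4=81


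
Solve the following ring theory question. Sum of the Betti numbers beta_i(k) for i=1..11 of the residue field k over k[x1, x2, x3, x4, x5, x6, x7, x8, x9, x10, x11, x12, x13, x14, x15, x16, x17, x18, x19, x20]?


Koszul resolution: beta_i(k)=C(n,i), n=20
C(20,1)=20, C(20,2)=190, C(20,3)=1140, C(20,4)=4845, C(20,5)=15504, C(20,6)=38760, C(20,7)=77520, C(20,8)=125970, C(20,9)=167960, C(20,10)=184756, C(20,11)=167960
Sum=784625


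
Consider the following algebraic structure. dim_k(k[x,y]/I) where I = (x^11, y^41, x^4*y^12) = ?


k[x,y]/I, I = (x^11, y^41, x^4*y^12)
Rect: 11x41=451. Corner: (11-4)x(41-12)=203.
dim = 451-203 = 248
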